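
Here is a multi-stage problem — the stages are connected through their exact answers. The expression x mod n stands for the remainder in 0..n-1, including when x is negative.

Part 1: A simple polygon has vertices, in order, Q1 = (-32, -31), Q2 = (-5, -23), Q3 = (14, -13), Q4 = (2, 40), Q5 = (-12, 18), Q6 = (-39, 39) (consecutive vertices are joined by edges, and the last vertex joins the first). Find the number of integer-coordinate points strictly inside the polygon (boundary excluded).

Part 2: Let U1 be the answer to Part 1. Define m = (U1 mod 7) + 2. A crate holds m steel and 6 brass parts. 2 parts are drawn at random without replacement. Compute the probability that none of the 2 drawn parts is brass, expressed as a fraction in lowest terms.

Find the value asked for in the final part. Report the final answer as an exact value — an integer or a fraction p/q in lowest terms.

Part 1: cross terms: (-32*-23 - -5*-31)=581, (-5*-13 - 14*-23)=387, (14*40 - 2*-13)=586, (2*18 - -12*40)=516, (-12*39 - -39*18)=234, (-39*-31 - -32*39)=2457; twice the area = |4761| = 4761; area = 4761/2; boundary points = 1 + 1 + 1 + 2 + 3 + 7 = 15; strictly interior points = area - boundary/2 + 1 = 2374; answer 2374
Part 2: U1 = 2374; m = 3; total draws C(9,2) = 36; favorable C(3,2) = 3; P = 1/12; answer 1/12

1/12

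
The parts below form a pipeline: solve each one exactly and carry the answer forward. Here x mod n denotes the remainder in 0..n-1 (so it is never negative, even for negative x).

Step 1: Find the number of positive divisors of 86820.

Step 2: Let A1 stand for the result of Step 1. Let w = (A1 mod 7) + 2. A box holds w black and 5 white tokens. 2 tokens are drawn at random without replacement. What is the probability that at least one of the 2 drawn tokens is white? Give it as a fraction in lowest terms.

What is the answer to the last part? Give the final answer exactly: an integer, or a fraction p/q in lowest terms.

7/9

Step 1: 86820 = 2^2 * 3 * 5 * 1447; number of divisors = (2+1) * (1+1) * (1+1) * (1+1) = 24; answer 24
Step 2: A1 = 24; w = 5; total draws C(10,2) = 45; complement C(5,2) = 10; favorable 45 - 10 = 35; P = 7/9; answer 7/9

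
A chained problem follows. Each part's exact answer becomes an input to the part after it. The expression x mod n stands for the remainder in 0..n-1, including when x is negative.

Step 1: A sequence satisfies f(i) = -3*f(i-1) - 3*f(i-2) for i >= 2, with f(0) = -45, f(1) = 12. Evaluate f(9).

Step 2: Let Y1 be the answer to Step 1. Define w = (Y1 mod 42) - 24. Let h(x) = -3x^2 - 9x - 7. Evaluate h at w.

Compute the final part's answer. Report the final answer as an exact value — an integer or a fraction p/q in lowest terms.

Step 1: f(2) = -3*(12) - 3*(-45) = 99; iterating: f(2)=99, f(3)=-333, f(4)=702, f(5)=-1107, f(6)=1215, f(7)=-324, f(8)=-2673, f(9)=8991; answer 8991
Step 2: Y1 = 8991; w = -21; -3*(-21)^2 - 9*(-21)^1 - 7 = (-1323) + (189) + (-7) = -1141; answer -1141

-1141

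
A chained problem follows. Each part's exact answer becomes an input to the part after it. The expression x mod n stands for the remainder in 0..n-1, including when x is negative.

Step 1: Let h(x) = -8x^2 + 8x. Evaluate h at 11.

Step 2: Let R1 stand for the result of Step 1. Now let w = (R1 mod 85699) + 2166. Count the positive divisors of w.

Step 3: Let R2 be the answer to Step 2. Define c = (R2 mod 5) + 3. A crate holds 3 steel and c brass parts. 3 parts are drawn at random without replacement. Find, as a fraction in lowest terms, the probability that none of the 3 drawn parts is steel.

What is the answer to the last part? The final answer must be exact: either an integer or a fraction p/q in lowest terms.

5/28

Step 1: -8*(11)^2 + 8*(11)^1 = (-968) + (88) = -880; answer -880
Step 2: R1 = -880; w = 86985; 86985 = 3^2 * 5 * 1933; number of divisors = (2+1) * (1+1) * (1+1) = 12; answer 12
Step 3: R2 = 12; c = 5; total draws C(8,3) = 56; favorable C(5,3) = 10; P = 5/28; answer 5/28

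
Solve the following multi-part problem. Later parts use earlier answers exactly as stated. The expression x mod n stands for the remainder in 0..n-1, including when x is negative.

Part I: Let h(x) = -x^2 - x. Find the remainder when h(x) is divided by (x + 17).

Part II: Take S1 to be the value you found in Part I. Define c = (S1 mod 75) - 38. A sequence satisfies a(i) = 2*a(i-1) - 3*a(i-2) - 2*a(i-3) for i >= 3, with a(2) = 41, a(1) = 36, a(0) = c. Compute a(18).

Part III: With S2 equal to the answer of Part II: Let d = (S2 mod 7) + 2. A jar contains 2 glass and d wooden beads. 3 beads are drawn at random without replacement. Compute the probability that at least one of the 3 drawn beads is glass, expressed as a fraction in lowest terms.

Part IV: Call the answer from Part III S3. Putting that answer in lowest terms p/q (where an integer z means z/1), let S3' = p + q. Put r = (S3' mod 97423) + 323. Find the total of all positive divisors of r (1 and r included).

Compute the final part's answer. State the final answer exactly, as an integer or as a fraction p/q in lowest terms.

780

Part I: remainder = value at the root: -1*(-17)^2 - 1*(-17)^1 = (-289) + (17) = -272; answer -272
Part II: S1 = -272; c = -10; a(3) = 2*(41) - 3*(36) - 2*(-10) = -6; iterating: a(3)=-6, a(4)=-207, a(5)=-478, a(6)=-323, a(7)=1202, a(8)=4329, a(9)=5698, a(10)=-3995, a(11)=-33742, a(12)=-66895, a(13)=-24574, a(14)=219021, a(15)=645554, a(16)=683193, a(17)=-1008318, a(18)=-5357323; answer -5357323
Part III: S2 = -5357323; d = 3; total draws C(5,3) = 10; complement C(3,3) = 1; favorable 10 - 1 = 9; P = 9/10; answer 9/10
Part IV: S3 = 9/10; threaded value p + q = 19; r = 342; 342 = 2 * 3^2 * 19; sigma = (1 + 2) * (1 + 3 + 9) * (1 + 19) = 3 * 13 * 20 = 780; answer 780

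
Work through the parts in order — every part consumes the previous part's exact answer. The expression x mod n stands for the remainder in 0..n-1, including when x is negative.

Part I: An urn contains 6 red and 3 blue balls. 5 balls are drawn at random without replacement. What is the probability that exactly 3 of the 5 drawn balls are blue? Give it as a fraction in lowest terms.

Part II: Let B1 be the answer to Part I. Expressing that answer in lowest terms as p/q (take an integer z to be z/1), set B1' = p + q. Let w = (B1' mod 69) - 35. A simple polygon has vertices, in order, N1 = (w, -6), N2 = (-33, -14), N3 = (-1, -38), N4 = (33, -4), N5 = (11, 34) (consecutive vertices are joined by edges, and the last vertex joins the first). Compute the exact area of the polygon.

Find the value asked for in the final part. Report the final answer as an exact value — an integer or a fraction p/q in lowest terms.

Part I: total draws C(9,5) = 126; favorable C(3,3)*C(6,2) = 15; P = 5/42; answer 5/42
Part II: B1 = 5/42; threaded value p + q = 47; w = 12; cross terms: (12*-14 - -33*-6)=-366, (-33*-38 - -1*-14)=1240, (-1*-4 - 33*-38)=1258, (33*34 - 11*-4)=1166, (11*-6 - 12*34)=-474; twice the area = |2824| = 2824; area = 1412; answer 1412

1412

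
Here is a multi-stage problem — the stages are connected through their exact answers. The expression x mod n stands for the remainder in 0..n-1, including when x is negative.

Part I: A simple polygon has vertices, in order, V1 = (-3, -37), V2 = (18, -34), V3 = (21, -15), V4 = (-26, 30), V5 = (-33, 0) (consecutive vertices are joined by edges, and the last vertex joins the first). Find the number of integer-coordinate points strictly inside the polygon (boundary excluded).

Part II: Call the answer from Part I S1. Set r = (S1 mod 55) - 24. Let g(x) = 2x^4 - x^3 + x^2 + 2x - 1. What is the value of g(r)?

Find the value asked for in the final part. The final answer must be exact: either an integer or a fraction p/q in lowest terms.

Part I: cross terms: (-3*-34 - 18*-37)=768, (18*-15 - 21*-34)=444, (21*30 - -26*-15)=240, (-26*0 - -33*30)=990, (-33*-37 - -3*0)=1221; twice the area = |3663| = 3663; area = 3663/2; boundary points = 3 + 1 + 1 + 1 + 1 = 7; strictly interior points = area - boundary/2 + 1 = 1829; answer 1829
Part II: S1 = 1829; r = -10; 2*(-10)^4 - 1*(-10)^3 + 1*(-10)^2 + 2*(-10)^1 - 1 = (20000) + (1000) + (100) + (-20) + (-1) = 21079; answer 21079

21079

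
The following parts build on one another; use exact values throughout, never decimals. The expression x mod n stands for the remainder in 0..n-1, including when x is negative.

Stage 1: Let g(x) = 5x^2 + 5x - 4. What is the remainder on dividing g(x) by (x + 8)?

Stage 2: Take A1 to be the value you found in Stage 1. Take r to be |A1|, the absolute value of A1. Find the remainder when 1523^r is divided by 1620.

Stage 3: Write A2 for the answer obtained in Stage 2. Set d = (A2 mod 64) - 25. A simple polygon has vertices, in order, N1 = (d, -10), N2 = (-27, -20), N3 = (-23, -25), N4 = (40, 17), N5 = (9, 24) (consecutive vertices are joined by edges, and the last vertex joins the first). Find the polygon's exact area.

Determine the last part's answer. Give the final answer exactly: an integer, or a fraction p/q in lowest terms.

Stage 1: remainder = value at the root: 5*(-8)^2 + 5*(-8)^1 - 4 = (320) + (-40) + (-4) = 276; answer 276
Stage 2: A1 = 276; r = 276; squarings mod 1620: 1523^1=1523, 1523^2=1309, 1523^4=1141, 1523^8=1021, 1523^16=781, 1523^32=841, 1523^64=961, 1523^128=121, 1523^256=61; 1523^276 = 1523^4 * 1523^16 * 1523^256 = 901 (mod 1620); answer 901
Stage 3: A2 = 901; d = -20; cross terms: (-20*-20 - -27*-10)=130, (-27*-25 - -23*-20)=215, (-23*17 - 40*-25)=609, (40*24 - 9*17)=807, (9*-10 - -20*24)=390; twice the area = |2151| = 2151; area = 2151/2; answer 2151/2

2151/2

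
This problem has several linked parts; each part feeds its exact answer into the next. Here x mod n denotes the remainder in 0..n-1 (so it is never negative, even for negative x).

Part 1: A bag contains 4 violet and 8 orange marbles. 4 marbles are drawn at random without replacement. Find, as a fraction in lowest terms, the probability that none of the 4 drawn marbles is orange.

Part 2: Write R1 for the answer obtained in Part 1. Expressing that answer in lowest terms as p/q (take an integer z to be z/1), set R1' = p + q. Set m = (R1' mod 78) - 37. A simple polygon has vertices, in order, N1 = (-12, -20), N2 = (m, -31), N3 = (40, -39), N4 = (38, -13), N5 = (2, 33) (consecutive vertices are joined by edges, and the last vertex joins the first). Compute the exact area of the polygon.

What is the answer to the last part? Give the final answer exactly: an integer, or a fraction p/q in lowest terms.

4381/2

Part 1: total draws C(12,4) = 495; favorable C(4,4) = 1; P = 1/495; answer 1/495
Part 2: R1 = 1/495; threaded value p + q = 496; m = -9; cross terms: (-12*-31 - -9*-20)=192, (-9*-39 - 40*-31)=1591, (40*-13 - 38*-39)=962, (38*33 - 2*-13)=1280, (2*-20 - -12*33)=356; twice the area = |4381| = 4381; area = 4381/2; answer 4381/2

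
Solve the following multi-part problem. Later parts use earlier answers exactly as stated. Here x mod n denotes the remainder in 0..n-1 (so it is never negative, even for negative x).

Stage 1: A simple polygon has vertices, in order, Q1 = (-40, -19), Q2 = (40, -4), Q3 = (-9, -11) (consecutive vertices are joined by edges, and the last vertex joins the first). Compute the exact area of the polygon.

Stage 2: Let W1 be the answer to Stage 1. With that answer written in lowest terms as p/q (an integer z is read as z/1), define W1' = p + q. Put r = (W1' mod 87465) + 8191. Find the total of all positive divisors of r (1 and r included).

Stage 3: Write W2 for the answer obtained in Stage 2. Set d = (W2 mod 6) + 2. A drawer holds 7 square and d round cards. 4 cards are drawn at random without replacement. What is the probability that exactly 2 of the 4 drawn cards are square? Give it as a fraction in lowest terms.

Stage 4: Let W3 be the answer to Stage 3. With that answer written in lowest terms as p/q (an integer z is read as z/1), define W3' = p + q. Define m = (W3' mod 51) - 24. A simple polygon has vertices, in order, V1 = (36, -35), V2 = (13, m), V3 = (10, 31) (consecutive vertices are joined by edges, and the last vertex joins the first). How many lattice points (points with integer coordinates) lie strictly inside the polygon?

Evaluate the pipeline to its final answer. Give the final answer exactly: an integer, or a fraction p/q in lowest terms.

289

Stage 1: cross terms: (-40*-4 - 40*-19)=920, (40*-11 - -9*-4)=-476, (-9*-19 - -40*-11)=-269; twice the area = |175| = 175; area = 175/2; answer 175/2
Stage 2: W1 = 175/2; threaded value p + q = 177; r = 8368; 8368 = 2^4 * 523; sigma = (1 + 2 + 4 + 8 + 16) * (1 + 523) = 31 * 524 = 16244; answer 16244
Stage 3: W2 = 16244; d = 4; total draws C(11,4) = 330; favorable C(7,2)*C(4,2) = 126; P = 21/55; answer 21/55
Stage 4: W3 = 21/55; threaded value p + q = 76; m = 1; cross terms: (36*1 - 13*-35)=491, (13*31 - 10*1)=393, (10*-35 - 36*31)=-1466; twice the area = |-582| = 582; area = 291; boundary points = 1 + 3 + 2 = 6; strictly interior points = area - boundary/2 + 1 = 289; answer 289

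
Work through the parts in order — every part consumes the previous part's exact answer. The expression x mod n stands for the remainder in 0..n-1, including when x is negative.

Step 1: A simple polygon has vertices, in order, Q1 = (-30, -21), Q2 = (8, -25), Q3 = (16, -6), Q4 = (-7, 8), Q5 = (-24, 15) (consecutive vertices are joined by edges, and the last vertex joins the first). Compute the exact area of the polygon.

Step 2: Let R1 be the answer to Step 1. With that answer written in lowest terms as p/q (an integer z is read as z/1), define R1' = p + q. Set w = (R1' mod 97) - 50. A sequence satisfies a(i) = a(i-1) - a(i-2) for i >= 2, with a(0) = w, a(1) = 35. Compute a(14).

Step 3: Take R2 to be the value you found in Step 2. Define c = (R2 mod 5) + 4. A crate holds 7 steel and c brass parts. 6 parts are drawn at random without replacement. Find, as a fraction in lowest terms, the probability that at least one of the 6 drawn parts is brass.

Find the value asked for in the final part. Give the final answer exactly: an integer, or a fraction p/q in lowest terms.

Step 1: cross terms: (-30*-25 - 8*-21)=918, (8*-6 - 16*-25)=352, (16*8 - -7*-6)=86, (-7*15 - -24*8)=87, (-24*-21 - -30*15)=954; twice the area = |2397| = 2397; area = 2397/2; answer 2397/2
Step 2: R1 = 2397/2; threaded value p + q = 2399; w = 21; a(2) = 1*(35) - 1*(21) = 14; iterating: a(2)=14, a(3)=-21, a(4)=-35, a(5)=-14, a(6)=21, a(7)=35, a(8)=14, a(9)=-21, a(10)=-35, a(11)=-14, a(12)=21, a(13)=35, a(14)=14; answer 14
Step 3: R2 = 14; c = 8; total draws C(15,6) = 5005; complement C(7,6) = 7; favorable 5005 - 7 = 4998; P = 714/715; answer 714/715

714/715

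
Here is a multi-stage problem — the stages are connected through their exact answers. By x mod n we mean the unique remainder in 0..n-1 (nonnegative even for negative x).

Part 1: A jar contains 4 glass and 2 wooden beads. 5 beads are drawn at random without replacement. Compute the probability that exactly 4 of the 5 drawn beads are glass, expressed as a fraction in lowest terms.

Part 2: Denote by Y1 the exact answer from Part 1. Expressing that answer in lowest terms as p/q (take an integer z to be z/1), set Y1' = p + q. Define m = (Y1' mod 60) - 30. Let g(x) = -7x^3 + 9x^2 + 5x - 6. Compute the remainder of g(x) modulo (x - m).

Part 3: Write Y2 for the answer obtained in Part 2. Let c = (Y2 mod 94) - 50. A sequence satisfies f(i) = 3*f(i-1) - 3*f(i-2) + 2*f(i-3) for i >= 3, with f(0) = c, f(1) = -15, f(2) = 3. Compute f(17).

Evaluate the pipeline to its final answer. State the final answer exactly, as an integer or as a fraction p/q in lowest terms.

Part 1: total draws C(6,5) = 6; favorable C(4,4)*C(2,1) = 2; P = 1/3; answer 1/3
Part 2: Y1 = 1/3; threaded value p + q = 4; m = -26; remainder = value at the root: -7*(-26)^3 + 9*(-26)^2 + 5*(-26)^1 - 6 = (123032) + (6084) + (-130) + (-6) = 128980; answer 128980
Part 3: Y2 = 128980; c = -38; f(3) = 3*(3) - 3*(-15) + 2*(-38) = -22; iterating: f(3)=-22, f(4)=-105, f(5)=-243, f(6)=-458, f(7)=-855, f(8)=-1677, f(9)=-3382, f(10)=-6825, f(11)=-13683, f(12)=-27338, f(13)=-54615, f(14)=-109197, f(15)=-218422, f(16)=-436905, f(17)=-873843; answer -873843

-873843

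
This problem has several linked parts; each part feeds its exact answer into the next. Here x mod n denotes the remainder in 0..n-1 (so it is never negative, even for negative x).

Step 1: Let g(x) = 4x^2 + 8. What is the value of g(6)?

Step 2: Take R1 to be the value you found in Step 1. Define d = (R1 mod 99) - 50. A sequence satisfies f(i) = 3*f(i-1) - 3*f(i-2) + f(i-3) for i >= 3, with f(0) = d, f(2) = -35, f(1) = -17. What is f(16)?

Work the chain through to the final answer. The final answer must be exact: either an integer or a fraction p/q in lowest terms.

-77

Step 1: 4*(6)^2 + 8 = (144) + (8) = 152; answer 152
Step 2: R1 = 152; d = 3; f(3) = 3*(-35) - 3*(-17) + 1*(3) = -51; iterating: f(3)=-51, f(4)=-65, f(5)=-77, f(6)=-87, f(7)=-95, f(8)=-101, f(9)=-105, f(10)=-107, f(11)=-107, f(12)=-105, f(13)=-101, f(14)=-95, f(15)=-87, f(16)=-77; answer -77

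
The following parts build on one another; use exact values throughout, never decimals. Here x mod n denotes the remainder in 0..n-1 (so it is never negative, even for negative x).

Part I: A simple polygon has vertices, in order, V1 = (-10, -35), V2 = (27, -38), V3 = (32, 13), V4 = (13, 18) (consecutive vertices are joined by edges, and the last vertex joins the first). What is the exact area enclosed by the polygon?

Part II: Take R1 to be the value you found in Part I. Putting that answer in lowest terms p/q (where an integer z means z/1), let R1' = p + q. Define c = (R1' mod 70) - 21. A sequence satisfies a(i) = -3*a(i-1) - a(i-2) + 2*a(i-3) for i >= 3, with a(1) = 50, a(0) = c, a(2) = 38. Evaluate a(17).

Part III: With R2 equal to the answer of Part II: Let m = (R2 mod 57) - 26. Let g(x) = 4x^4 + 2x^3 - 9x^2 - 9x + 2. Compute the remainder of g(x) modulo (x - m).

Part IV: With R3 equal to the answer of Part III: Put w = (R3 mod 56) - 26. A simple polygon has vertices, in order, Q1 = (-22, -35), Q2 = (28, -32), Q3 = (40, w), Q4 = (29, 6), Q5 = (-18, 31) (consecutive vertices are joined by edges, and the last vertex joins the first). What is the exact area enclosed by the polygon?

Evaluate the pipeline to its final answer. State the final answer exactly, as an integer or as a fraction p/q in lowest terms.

5501/2

Part I: cross terms: (-10*-38 - 27*-35)=1325, (27*13 - 32*-38)=1567, (32*18 - 13*13)=407, (13*-35 - -10*18)=-275; twice the area = |3024| = 3024; area = 1512; answer 1512
Part II: R1 = 1512; threaded value p + q = 1513; c = 22; a(3) = -3*(38) - 1*(50) + 2*(22) = -120; iterating: a(3)=-120, a(4)=422, a(5)=-1070, a(6)=2548, a(7)=-5730, a(8)=12502, a(9)=-26680, a(10)=56078, a(11)=-116550, a(12)=240212, a(13)=-491930, a(14)=1002478, a(15)=-2035080, a(16)=4118902, a(17)=-8316670; answer -8316670
Part III: R2 = -8316670; m = 3; remainder = value at the root: 4*(3)^4 + 2*(3)^3 - 9*(3)^2 - 9*(3)^1 + 2 = (324) + (54) + (-81) + (-27) + (2) = 272; answer 272
Part IV: R3 = 272; w = 22; cross terms: (-22*-32 - 28*-35)=1684, (28*22 - 40*-32)=1896, (40*6 - 29*22)=-398, (29*31 - -18*6)=1007, (-18*-35 - -22*31)=1312; twice the area = |5501| = 5501; area = 5501/2; answer 5501/2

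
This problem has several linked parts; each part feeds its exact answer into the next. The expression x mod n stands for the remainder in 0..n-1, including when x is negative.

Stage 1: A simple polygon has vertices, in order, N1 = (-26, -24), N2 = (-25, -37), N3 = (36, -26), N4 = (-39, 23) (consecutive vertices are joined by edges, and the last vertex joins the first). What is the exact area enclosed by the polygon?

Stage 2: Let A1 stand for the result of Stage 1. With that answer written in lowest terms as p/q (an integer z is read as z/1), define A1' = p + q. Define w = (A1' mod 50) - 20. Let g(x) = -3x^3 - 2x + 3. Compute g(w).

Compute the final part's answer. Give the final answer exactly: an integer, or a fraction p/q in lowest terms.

Stage 1: cross terms: (-26*-37 - -25*-24)=362, (-25*-26 - 36*-37)=1982, (36*23 - -39*-26)=-186, (-39*-24 - -26*23)=1534; twice the area = |3692| = 3692; area = 1846; answer 1846
Stage 2: A1 = 1846; threaded value p + q = 1847; w = 27; -3*(27)^3 - 2*(27)^1 + 3 = (-59049) + (-54) + (3) = -59100; answer -59100

-59100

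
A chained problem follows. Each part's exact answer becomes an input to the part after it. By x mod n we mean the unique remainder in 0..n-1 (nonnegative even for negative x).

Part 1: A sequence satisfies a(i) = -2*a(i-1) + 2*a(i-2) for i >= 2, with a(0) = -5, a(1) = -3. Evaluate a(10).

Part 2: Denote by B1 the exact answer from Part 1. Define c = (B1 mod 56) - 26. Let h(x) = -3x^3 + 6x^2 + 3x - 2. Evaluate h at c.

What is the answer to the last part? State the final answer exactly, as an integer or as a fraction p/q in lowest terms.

Part 1: a(2) = -2*(-3) + 2*(-5) = -4; iterating: a(2)=-4, a(3)=2, a(4)=-12, a(5)=28, a(6)=-80, a(7)=216, a(8)=-592, a(9)=1616, a(10)=-4416; answer -4416
Part 2: B1 = -4416; c = -18; -3*(-18)^3 + 6*(-18)^2 + 3*(-18)^1 - 2 = (17496) + (1944) + (-54) + (-2) = 19384; answer 19384

19384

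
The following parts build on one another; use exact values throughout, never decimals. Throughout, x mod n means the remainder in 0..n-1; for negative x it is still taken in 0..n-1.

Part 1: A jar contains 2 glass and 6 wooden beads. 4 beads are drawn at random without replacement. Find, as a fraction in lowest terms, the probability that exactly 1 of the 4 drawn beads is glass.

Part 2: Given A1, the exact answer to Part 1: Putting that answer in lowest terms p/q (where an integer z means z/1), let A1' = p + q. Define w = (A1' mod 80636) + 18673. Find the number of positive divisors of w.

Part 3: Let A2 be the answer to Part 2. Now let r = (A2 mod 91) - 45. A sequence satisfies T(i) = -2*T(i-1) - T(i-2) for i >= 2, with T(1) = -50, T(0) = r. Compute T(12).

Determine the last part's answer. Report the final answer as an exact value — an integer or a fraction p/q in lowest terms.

831

Part 1: total draws C(8,4) = 70; favorable C(2,1)*C(6,3) = 40; P = 4/7; answer 4/7
Part 2: A1 = 4/7; threaded value p + q = 11; w = 18684; 18684 = 2^2 * 3^3 * 173; number of divisors = (2+1) * (3+1) * (1+1) = 24; answer 24
Part 3: A2 = 24; r = -21; T(2) = -2*(-50) - 1*(-21) = 121; iterating: T(2)=121, T(3)=-192, T(4)=263, T(5)=-334, T(6)=405, T(7)=-476, T(8)=547, T(9)=-618, T(10)=689, T(11)=-760, T(12)=831; answer 831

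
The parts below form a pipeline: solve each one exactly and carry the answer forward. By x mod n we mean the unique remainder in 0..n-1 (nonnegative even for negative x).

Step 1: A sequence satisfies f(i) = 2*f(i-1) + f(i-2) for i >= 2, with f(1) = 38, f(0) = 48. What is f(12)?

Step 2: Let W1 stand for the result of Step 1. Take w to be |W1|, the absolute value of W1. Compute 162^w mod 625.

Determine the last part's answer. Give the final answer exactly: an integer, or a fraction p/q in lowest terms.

Step 1: f(2) = 2*(38) + 1*(48) = 124; iterating: f(2)=124, f(3)=286, f(4)=696, f(5)=1678, f(6)=4052, f(7)=9782, f(8)=23616, f(9)=57014, f(10)=137644, f(11)=332302, f(12)=802248; answer 802248
Step 2: W1 = 802248; w = 802248; squarings mod 625: 162^1=162, 162^2=619, 162^4=36, 162^8=46, 162^16=241, 162^32=581, 162^64=61, 162^128=596, 162^256=216, 162^512=406, 162^1024=461, 162^2048=21, 162^4096=441, 162^8192=106, 162^16384=611, 162^32768=196, 162^65536=291, 162^131072=306, 162^262144=511, 162^524288=496; 162^802248 = 162^8 * 162^64 * 162^128 * 162^256 * 162^1024 * 162^2048 * 162^4096 * 162^8192 * 162^262144 * 162^524288 = 521 (mod 625); answer 521

521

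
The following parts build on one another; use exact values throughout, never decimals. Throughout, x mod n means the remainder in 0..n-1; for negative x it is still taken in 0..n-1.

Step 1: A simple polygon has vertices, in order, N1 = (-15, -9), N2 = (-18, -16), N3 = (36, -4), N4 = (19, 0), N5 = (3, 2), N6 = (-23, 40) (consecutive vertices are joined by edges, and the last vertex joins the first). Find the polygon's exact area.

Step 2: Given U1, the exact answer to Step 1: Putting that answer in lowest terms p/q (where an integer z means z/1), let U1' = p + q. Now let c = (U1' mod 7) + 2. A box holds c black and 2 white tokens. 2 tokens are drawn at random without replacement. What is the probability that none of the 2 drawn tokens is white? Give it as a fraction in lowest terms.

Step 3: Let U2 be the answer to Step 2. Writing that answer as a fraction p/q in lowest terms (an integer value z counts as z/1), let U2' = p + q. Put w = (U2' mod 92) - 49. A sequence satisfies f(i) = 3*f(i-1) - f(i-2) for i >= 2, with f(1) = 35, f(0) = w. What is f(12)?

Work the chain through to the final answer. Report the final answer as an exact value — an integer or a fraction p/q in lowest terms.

Step 1: cross terms: (-15*-16 - -18*-9)=78, (-18*-4 - 36*-16)=648, (36*0 - 19*-4)=76, (19*2 - 3*0)=38, (3*40 - -23*2)=166, (-23*-9 - -15*40)=807; twice the area = |1813| = 1813; area = 1813/2; answer 1813/2
Step 2: U1 = 1813/2; threaded value p + q = 1815; c = 4; total draws C(6,2) = 15; favorable C(4,2) = 6; P = 2/5; answer 2/5
Step 3: U2 = 2/5; threaded value p + q = 7; w = -42; f(2) = 3*(35) - 1*(-42) = 147; iterating: f(2)=147, f(3)=406, f(4)=1071, f(5)=2807, f(6)=7350, f(7)=19243, f(8)=50379, f(9)=131894, f(10)=345303, f(11)=904015, f(12)=2366742; answer 2366742

2366742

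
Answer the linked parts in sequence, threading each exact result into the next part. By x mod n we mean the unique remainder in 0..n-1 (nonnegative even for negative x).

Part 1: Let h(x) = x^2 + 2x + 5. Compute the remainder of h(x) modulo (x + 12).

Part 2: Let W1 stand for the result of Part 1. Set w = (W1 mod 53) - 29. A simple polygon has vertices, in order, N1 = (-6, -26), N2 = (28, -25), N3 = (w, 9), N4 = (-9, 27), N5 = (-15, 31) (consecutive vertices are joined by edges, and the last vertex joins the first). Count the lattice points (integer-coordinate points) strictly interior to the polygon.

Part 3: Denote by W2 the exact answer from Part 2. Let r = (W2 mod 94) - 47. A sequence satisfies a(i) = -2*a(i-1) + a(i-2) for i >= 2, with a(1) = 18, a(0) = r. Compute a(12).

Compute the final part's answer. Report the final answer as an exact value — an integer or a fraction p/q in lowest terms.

-318372

Part 1: remainder = value at the root: 1*(-12)^2 + 2*(-12)^1 + 5 = (144) + (-24) + (5) = 125; answer 125
Part 2: W1 = 125; w = -10; cross terms: (-6*-25 - 28*-26)=878, (28*9 - -10*-25)=2, (-10*27 - -9*9)=-189, (-9*31 - -15*27)=126, (-15*-26 - -6*31)=576; twice the area = |1393| = 1393; area = 1393/2; boundary points = 1 + 2 + 1 + 2 + 3 = 9; strictly interior points = area - boundary/2 + 1 = 693; answer 693
Part 3: W2 = 693; r = -12; a(2) = -2*(18) + 1*(-12) = -48; iterating: a(2)=-48, a(3)=114, a(4)=-276, a(5)=666, a(6)=-1608, a(7)=3882, a(8)=-9372, a(9)=22626, a(10)=-54624, a(11)=131874, a(12)=-318372; answer -318372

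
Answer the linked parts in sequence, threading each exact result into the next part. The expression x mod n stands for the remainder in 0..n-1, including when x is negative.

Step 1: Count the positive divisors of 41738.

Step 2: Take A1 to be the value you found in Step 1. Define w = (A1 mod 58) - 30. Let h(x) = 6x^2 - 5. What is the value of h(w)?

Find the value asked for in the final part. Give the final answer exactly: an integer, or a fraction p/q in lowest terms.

Step 1: 41738 = 2 * 41 * 509; number of divisors = (1+1) * (1+1) * (1+1) = 8; answer 8
Step 2: A1 = 8; w = -22; 6*(-22)^2 - 5 = (2904) + (-5) = 2899; answer 2899

2899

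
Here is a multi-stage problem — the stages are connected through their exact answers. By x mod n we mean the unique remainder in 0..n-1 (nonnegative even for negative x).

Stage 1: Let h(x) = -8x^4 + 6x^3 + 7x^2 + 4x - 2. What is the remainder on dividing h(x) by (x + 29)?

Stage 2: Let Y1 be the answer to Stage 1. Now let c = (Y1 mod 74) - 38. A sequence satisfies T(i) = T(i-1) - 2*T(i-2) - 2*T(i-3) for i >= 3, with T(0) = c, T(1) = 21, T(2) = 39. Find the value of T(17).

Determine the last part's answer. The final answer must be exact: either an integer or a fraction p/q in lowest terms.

-67813

Stage 1: remainder = value at the root: -8*(-29)^4 + 6*(-29)^3 + 7*(-29)^2 + 4*(-29)^1 - 2 = (-5658248) + (-146334) + (5887) + (-116) + (-2) = -5798813; answer -5798813
Stage 2: Y1 = -5798813; c = 11; T(3) = 1*(39) - 2*(21) - 2*(11) = -25; iterating: T(3)=-25, T(4)=-145, T(5)=-173, T(6)=167, T(7)=803, T(8)=815, T(9)=-1125, T(10)=-4361, T(11)=-3741, T(12)=7231, T(13)=23435, T(14)=16455, T(15)=-44877, T(16)=-124657, T(17)=-67813; answer -67813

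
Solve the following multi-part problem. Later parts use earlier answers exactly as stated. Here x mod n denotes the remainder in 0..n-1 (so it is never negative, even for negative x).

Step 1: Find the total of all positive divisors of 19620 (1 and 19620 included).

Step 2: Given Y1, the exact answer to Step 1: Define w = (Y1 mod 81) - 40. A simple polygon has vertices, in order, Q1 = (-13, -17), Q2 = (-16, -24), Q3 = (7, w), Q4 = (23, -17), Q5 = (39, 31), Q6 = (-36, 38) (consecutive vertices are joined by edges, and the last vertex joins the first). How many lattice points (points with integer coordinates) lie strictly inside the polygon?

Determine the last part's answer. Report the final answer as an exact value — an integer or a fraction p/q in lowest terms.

2576

Step 1: 19620 = 2^2 * 3^2 * 5 * 109; sigma = (1 + 2 + 4) * (1 + 3 + 9) * (1 + 5) * (1 + 109) = 7 * 13 * 6 * 110 = 60060; answer 60060
Step 2: Y1 = 60060; w = -1; cross terms: (-13*-24 - -16*-17)=40, (-16*-1 - 7*-24)=184, (7*-17 - 23*-1)=-96, (23*31 - 39*-17)=1376, (39*38 - -36*31)=2598, (-36*-17 - -13*38)=1106; twice the area = |5208| = 5208; area = 2604; boundary points = 1 + 23 + 16 + 16 + 1 + 1 = 58; strictly interior points = area - boundary/2 + 1 = 2576; answer 2576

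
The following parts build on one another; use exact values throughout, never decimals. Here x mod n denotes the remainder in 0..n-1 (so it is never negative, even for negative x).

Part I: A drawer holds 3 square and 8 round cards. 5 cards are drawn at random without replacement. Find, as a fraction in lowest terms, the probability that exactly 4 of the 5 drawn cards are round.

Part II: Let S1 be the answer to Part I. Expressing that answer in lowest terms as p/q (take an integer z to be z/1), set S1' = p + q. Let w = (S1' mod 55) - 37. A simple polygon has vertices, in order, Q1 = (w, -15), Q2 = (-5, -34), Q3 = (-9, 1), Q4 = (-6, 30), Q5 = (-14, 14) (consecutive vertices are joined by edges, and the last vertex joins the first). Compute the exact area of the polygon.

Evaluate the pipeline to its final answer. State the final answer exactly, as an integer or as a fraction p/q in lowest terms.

Part I: total draws C(11,5) = 462; favorable C(8,4)*C(3,1) = 210; P = 5/11; answer 5/11
Part II: S1 = 5/11; threaded value p + q = 16; w = -21; cross terms: (-21*-34 - -5*-15)=639, (-5*1 - -9*-34)=-311, (-9*30 - -6*1)=-264, (-6*14 - -14*30)=336, (-14*-15 - -21*14)=504; twice the area = |904| = 904; area = 452; answer 452

452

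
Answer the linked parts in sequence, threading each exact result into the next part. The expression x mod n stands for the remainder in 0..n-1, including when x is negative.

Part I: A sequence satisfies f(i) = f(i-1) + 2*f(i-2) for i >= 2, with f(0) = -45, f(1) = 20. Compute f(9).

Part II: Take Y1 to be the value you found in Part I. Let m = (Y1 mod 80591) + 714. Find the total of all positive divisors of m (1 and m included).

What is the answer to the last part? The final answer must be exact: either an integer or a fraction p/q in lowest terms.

95604

Part I: f(2) = 1*(20) + 2*(-45) = -70; iterating: f(2)=-70, f(3)=-30, f(4)=-170, f(5)=-230, f(6)=-570, f(7)=-1030, f(8)=-2170, f(9)=-4230; answer -4230
Part II: Y1 = -4230; m = 77075; 77075 = 5^2 * 3083; sigma = (1 + 5 + 25) * (1 + 3083) = 31 * 3084 = 95604; answer 95604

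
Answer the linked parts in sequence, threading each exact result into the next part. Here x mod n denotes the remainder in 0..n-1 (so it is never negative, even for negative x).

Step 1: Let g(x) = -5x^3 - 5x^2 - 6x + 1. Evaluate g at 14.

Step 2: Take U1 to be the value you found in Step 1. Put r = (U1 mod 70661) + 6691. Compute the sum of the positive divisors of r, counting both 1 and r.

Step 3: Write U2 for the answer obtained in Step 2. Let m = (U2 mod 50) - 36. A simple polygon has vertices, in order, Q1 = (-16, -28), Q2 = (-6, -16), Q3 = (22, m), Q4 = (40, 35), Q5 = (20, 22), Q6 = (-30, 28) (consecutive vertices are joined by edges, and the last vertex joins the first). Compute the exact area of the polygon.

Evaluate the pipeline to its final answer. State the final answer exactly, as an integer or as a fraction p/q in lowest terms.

1719

Step 1: -5*(14)^3 - 5*(14)^2 - 6*(14)^1 + 1 = (-13720) + (-980) + (-84) + (1) = -14783; answer -14783
Step 2: U1 = -14783; r = 62569; 62569 = 13 * 4813; sigma = (1 + 13) * (1 + 4813) = 14 * 4814 = 67396; answer 67396
Step 3: U2 = 67396; m = 10; cross terms: (-16*-16 - -6*-28)=88, (-6*10 - 22*-16)=292, (22*35 - 40*10)=370, (40*22 - 20*35)=180, (20*28 - -30*22)=1220, (-30*-28 - -16*28)=1288; twice the area = |3438| = 3438; area = 1719; answer 1719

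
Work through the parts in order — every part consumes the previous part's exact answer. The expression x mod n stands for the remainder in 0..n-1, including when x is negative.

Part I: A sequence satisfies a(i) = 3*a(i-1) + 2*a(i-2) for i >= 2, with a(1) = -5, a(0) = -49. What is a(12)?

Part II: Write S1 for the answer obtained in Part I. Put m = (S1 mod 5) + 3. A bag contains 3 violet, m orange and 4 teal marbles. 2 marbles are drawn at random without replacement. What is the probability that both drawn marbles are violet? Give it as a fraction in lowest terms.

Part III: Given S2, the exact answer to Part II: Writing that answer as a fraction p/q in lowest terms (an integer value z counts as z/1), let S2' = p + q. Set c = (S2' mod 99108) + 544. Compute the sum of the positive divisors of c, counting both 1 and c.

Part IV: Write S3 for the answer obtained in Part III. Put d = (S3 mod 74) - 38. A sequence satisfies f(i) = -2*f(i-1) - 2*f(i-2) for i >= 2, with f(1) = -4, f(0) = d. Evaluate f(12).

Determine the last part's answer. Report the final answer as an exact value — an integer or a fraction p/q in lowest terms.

Part I: a(2) = 3*(-5) + 2*(-49) = -113; iterating: a(2)=-113, a(3)=-349, a(4)=-1273, a(5)=-4517, a(6)=-16097, a(7)=-57325, a(8)=-204169, a(9)=-727157, a(10)=-2589809, a(11)=-9223741, a(12)=-32850841; answer -32850841
Part II: S1 = -32850841; m = 7; total draws C(14,2) = 91; favorable C(3,2) = 3; P = 3/91; answer 3/91
Part III: S2 = 3/91; threaded value p + q = 94; c = 638; 638 = 2 * 11 * 29; sigma = (1 + 2) * (1 + 11) * (1 + 29) = 3 * 12 * 30 = 1080; answer 1080
Part IV: S3 = 1080; d = 6; f(2) = -2*(-4) - 2*(6) = -4; iterating: f(2)=-4, f(3)=16, f(4)=-24, f(5)=16, f(6)=16, f(7)=-64, f(8)=96, f(9)=-64, f(10)=-64, f(11)=256, f(12)=-384; answer -384

-384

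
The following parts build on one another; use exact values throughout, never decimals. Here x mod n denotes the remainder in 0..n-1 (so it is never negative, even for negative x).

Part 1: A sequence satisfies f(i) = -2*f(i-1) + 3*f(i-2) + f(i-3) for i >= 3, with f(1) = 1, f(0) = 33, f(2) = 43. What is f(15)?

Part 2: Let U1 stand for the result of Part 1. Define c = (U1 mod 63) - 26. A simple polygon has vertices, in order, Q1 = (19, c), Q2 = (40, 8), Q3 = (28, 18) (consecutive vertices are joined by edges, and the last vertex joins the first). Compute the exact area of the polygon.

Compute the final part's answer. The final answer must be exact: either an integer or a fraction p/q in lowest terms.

Part 1: f(3) = -2*(43) + 3*(1) + 1*(33) = -50; iterating: f(3)=-50, f(4)=230, f(5)=-567, f(6)=1774, f(7)=-5019, f(8)=14793, f(9)=-42869, f(10)=125098, f(11)=-364010, f(12)=1060445, f(13)=-3087822, f(14)=8992969, f(15)=-26188959; answer -26188959
Part 2: U1 = -26188959; c = -11; cross terms: (19*8 - 40*-11)=592, (40*18 - 28*8)=496, (28*-11 - 19*18)=-650; twice the area = |438| = 438; area = 219; answer 219

219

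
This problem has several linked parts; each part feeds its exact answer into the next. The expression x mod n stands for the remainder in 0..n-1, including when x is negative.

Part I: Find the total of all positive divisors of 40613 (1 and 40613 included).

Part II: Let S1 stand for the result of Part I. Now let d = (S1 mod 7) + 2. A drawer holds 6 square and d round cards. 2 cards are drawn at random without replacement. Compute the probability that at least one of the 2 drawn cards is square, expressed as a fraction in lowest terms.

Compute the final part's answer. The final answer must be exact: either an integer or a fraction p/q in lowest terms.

Part I: 40613 = 17 * 2389; sigma = (1 + 17) * (1 + 2389) = 18 * 2390 = 43020; answer 43020
Part II: S1 = 43020; d = 7; total draws C(13,2) = 78; complement C(7,2) = 21; favorable 78 - 21 = 57; P = 19/26; answer 19/26

19/26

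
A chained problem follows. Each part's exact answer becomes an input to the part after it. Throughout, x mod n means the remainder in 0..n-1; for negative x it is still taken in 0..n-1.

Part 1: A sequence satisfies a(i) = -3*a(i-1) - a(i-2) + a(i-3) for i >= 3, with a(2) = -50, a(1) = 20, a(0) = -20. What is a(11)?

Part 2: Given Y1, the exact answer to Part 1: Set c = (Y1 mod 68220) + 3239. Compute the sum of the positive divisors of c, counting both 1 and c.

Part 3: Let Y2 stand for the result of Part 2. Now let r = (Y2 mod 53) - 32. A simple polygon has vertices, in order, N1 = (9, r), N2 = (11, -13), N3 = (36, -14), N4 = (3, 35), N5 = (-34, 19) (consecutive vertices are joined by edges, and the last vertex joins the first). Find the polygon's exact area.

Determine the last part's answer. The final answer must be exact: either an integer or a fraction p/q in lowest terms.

950

Part 1: a(3) = -3*(-50) - 1*(20) + 1*(-20) = 110; iterating: a(3)=110, a(4)=-260, a(5)=620, a(6)=-1490, a(7)=3590, a(8)=-8660, a(9)=20900, a(10)=-50450, a(11)=121790; answer 121790
Part 2: Y1 = 121790; c = 56809; 56809 is prime, so its only divisors are 1 and 56809; sigma = 1 + 56809 = 56810; answer 56810
Part 3: Y2 = 56810; r = 15; cross terms: (9*-13 - 11*15)=-282, (11*-14 - 36*-13)=314, (36*35 - 3*-14)=1302, (3*19 - -34*35)=1247, (-34*15 - 9*19)=-681; twice the area = |1900| = 1900; area = 950; answer 950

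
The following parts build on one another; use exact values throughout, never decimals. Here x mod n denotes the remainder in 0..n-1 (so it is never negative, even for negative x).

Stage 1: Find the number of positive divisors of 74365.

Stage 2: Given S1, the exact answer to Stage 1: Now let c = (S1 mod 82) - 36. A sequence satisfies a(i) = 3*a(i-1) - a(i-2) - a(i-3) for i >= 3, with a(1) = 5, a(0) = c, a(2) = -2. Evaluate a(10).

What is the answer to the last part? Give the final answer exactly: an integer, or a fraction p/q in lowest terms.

Stage 1: 74365 = 5 * 107 * 139; number of divisors = (1+1) * (1+1) * (1+1) = 8; answer 8
Stage 2: S1 = 8; c = -28; a(3) = 3*(-2) - 1*(5) - 1*(-28) = 17; iterating: a(3)=17, a(4)=48, a(5)=129, a(6)=322, a(7)=789, a(8)=1916, a(9)=4637, a(10)=11206; answer 11206

11206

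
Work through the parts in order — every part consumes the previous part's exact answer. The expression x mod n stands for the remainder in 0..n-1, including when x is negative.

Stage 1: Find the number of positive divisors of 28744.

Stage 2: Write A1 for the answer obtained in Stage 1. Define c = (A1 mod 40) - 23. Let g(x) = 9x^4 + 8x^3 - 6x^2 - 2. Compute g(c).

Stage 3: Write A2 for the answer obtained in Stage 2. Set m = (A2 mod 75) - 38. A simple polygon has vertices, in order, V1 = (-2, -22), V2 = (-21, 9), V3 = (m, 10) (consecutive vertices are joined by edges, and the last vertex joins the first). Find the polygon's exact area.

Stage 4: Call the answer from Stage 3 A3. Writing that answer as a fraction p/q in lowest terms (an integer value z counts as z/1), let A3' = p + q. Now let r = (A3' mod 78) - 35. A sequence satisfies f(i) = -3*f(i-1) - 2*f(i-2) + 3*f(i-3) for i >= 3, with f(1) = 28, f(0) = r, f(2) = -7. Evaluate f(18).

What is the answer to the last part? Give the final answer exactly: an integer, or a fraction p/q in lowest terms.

Stage 1: 28744 = 2^3 * 3593; number of divisors = (3+1) * (1+1) = 8; answer 8
Stage 2: A1 = 8; c = -15; 9*(-15)^4 + 8*(-15)^3 - 6*(-15)^2 - 2 = (455625) + (-27000) + (-1350) + (-2) = 427273; answer 427273
Stage 3: A2 = 427273; m = 35; cross terms: (-2*9 - -21*-22)=-480, (-21*10 - 35*9)=-525, (35*-22 - -2*10)=-750; twice the area = |-1755| = 1755; area = 1755/2; answer 1755/2
Stage 4: A3 = 1755/2; threaded value p + q = 1757; r = 6; f(3) = -3*(-7) - 2*(28) + 3*(6) = -17; iterating: f(3)=-17, f(4)=149, f(5)=-434, f(6)=953, f(7)=-1544, f(8)=1424, f(9)=1675, f(10)=-12505, f(11)=38437, f(12)=-85276, f(13)=141439, f(14)=-138454, f(15)=-123344, f(16)=1071257, f(17)=-3382445, f(18)=7634789; answer 7634789

7634789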